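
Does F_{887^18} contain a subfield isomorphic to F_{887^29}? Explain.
No: F_{887^29} is not a subfield of F_{887^18}

F_{p^m} embeds in F_{p^n} iff m | n. Here 29 ∤ 18 (since 18 = 0·29 + 18 with remainder 18 ≠ 0), so F_{887^29} is not a subfield of F_{887^18}. Equivalently: if it were, the tower law would give 29 = [F_{887^29}:F_887] dividing [F_{887^18}:F_887] = 18, contradiction.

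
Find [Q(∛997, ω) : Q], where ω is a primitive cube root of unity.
[Q(∛997, ω) : Q] = 6

[Q(∛997):Q] = 3 (min poly x^3 - 997, irreducible since 997 is not a perfect cube). [Q(ω):Q] = 2 (min poly x^2 + x + 1). Since Q(∛997) ⊂ R and ω ∉ R, we have ω ∉ Q(∛997), so x^2 + x + 1 remains irreducible over Q(∛997) and [Q(∛997, ω) : Q(∛997)] = 2. By the tower law, [Q(∛997, ω) : Q] = 3 · 2 = 6. (In fact Q(∛997, ω) is the splitting field of x^3 - 997 over Q.)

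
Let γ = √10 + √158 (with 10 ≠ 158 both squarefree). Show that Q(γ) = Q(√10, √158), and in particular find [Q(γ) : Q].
[Q(γ) : Q] = 4 (equivalently, Q(γ) = Q(√10, √158))

Obviously Q(γ) ⊆ Q(√10, √158), and [Q(√10, √158):Q] = 4 (since 10, 158 are distinct squarefree integers > 1 with 1580 not a perfect square). To show equality we compute the minimal polynomial of γ. From γ = √10 + √158: γ^2 = 10 + 2√(1580) + 158 = 168 + 2√(1580), so γ^2 - 168 = 2√(1580); squaring, (γ^2 - 168)^2 = 4·1580, i.e. γ^4 - 336γ^2 + 28224 - 6320 = 0, i.e. γ^4 - 336γ^2 + 21904 = 0. So γ is a root of x^4 - 336x^2 + 21904. This polynomial is irreducible over Q: it has no rational root (each ±√10 ± √158 is irrational), and any factorization into two quadratics over Q would force √(1580) ∈ Q (pairing opposite roots) or √10, √158 ∈ Q (other pairings), all impossible. Hence [Q(γ):Q] = 4 = [Q(√10, √158):Q], so Q(γ) = Q(√10, √158).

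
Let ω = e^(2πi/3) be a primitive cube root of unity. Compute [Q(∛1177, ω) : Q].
[Q(∛1177, ω) : Q] = 6

[Q(∛1177):Q] = 3 (min poly x^3 - 1177, irreducible since 1177 is not a perfect cube). [Q(ω):Q] = 2 (min poly x^2 + x + 1). Since Q(∛1177) ⊂ R and ω ∉ R, we have ω ∉ Q(∛1177), so x^2 + x + 1 remains irreducible over Q(∛1177) and [Q(∛1177, ω) : Q(∛1177)] = 2. By the tower law, [Q(∛1177, ω) : Q] = 3 · 2 = 6. (In fact Q(∛1177, ω) is the splitting field of x^3 - 1177 over Q.)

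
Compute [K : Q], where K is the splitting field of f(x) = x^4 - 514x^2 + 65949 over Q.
[K : Q] = 4

Solving the quadratic in x^2: x^2 = (514 ± √(514^2 - 4·65949))/2 = (514 ± √400)/2 = (514 ± 20)/2, giving x^2 = 267 or x^2 = 247. So f(x) = (x^2 - 267)(x^2 - 247) and the roots of f are ±√267, ±√247. Hence the splitting field is K = Q(√267, √247). Since 267 and 247 are distinct squarefree integers > 1, their product 65949 is not a perfect square, so √247 ∉ Q(√267). By the tower law [K:Q] = [Q(√267,√247):Q(√267)] · [Q(√267):Q] = 2 · 2 = 4.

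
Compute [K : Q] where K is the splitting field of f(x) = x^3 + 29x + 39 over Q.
[K : Q] = 6

By the rational root test, any rational root of the monic integer polynomial f(x) = x^3 + 29x + 39 must be an integer dividing the constant term 39, i.e. one of ±{1, 3, 13, 39}. Evaluating: f(1) = 69, f(-1) = 9, f(3) = 153, f(-3) = -75, f(13) = 2613, f(-13) = -2535, f(39) = 60489, f(-39) = -60411; none is 0, so f has no rational root and is therefore irreducible over Q (a cubic with no linear factor over a field is irreducible). For an irreducible cubic, the Galois group is A_3 or S_3 according as the discriminant disc(f) = -4a^3 - 27b^2 = -4·(29)^3 - 27·(39)^2 = -138623 is or is not a square in Q. Here disc(f) = -138623 is not a perfect square in Q, so the Galois group of f over Q is not contained in A_3 and must be all of S_3. The splitting field has degree |S_3| = 6 over Q, so [K : Q] = 6.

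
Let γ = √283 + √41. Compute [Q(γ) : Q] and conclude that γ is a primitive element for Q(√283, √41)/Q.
[Q(γ) : Q] = 4 (equivalently, Q(γ) = Q(√283, √41))

Obviously Q(γ) ⊆ Q(√283, √41), and [Q(√283, √41):Q] = 4 (since 283, 41 are distinct squarefree integers > 1 with 11603 not a perfect square). To show equality we compute the minimal polynomial of γ. From γ = √283 + √41: γ^2 = 283 + 2√(11603) + 41 = 324 + 2√(11603), so γ^2 - 324 = 2√(11603); squaring, (γ^2 - 324)^2 = 4·11603, i.e. γ^4 - 648γ^2 + 104976 - 46412 = 0, i.e. γ^4 - 648γ^2 + 58564 = 0. So γ is a root of x^4 - 648x^2 + 58564. This polynomial is irreducible over Q: it has no rational root (each ±√283 ± √41 is irrational), and any factorization into two quadratics over Q would force √(11603) ∈ Q (pairing opposite roots) or √283, √41 ∈ Q (other pairings), all impossible. Hence [Q(γ):Q] = 4 = [Q(√283, √41):Q], so Q(γ) = Q(√283, √41).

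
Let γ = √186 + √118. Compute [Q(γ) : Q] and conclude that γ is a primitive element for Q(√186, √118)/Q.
[Q(γ) : Q] = 4 (equivalently, Q(γ) = Q(√186, √118))

Obviously Q(γ) ⊆ Q(√186, √118), and [Q(√186, √118):Q] = 4 (since 186, 118 are distinct squarefree integers > 1 with 21948 not a perfect square). To show equality we compute the minimal polynomial of γ. From γ = √186 + √118: γ^2 = 186 + 2√(21948) + 118 = 304 + 2√(21948), so γ^2 - 304 = 2√(21948); squaring, (γ^2 - 304)^2 = 4·21948, i.e. γ^4 - 608γ^2 + 92416 - 87792 = 0, i.e. γ^4 - 608γ^2 + 4624 = 0. So γ is a root of x^4 - 608x^2 + 4624. This polynomial is irreducible over Q: it has no rational root (each ±√186 ± √118 is irrational), and any factorization into two quadratics over Q would force √(21948) ∈ Q (pairing opposite roots) or √186, √118 ∈ Q (other pairings), all impossible. Hence [Q(γ):Q] = 4 = [Q(√186, √118):Q], so Q(γ) = Q(√186, √118).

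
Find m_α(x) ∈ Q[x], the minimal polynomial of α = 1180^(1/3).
m_α(x) = x^3 - 1180

α satisfies α^3 = 1180, so x^3 - 1180 annihilates α. By the rational root test, a rational root p/q (in lowest terms) of x^3 - 1180 would satisfy p^3 = 1180 q^3, forcing q = 1 and p^3 = 1180; but 1180 is not a perfect cube, contradiction. A monic cubic over Q with no rational root is irreducible (any nontrivial factorization would include a linear factor). Hence x^3 - 1180 is the minimal polynomial of α, and in particular [Q(α):Q] = 3.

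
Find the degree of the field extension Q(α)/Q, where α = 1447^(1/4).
[Q(α):Q] = 4

α is a root of x^4 - 1447. By Eisenstein's criterion at the prime p = 1447 (which divides the constant term 1447 but p^2 = 2093809 does not, since 1447 is squarefree), x^4 - 1447 is irreducible over Q. Hence [Q(α):Q] = 4.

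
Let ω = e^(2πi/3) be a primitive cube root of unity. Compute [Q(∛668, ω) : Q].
[Q(∛668, ω) : Q] = 6

[Q(∛668):Q] = 3 (min poly x^3 - 668, irreducible since 668 is not a perfect cube). [Q(ω):Q] = 2 (min poly x^2 + x + 1). Since Q(∛668) ⊂ R and ω ∉ R, we have ω ∉ Q(∛668), so x^2 + x + 1 remains irreducible over Q(∛668) and [Q(∛668, ω) : Q(∛668)] = 2. By the tower law, [Q(∛668, ω) : Q] = 3 · 2 = 6. (In fact Q(∛668, ω) is the splitting field of x^3 - 668 over Q.)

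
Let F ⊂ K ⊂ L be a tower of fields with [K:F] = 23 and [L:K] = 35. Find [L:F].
[L:F] = 805

The tower law says that for any tower of field extensions F ⊂ K ⊂ L with finite degrees, [L:F] = [L:K] · [K:F]. Here this gives [L:F] = 35 · 23 = 805.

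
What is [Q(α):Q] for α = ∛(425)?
[Q(α):Q] = 3

The minimal polynomial of α is x^3 - 425, irreducible over Q since 425 is not a perfect cube (so x^3 - 425 has no rational root). Hence [Q(α):Q] = deg(m_α) = 3.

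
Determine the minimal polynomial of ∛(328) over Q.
m_α(x) = x^3 - 328

α satisfies α^3 = 328, so x^3 - 328 annihilates α. By the rational root test, a rational root p/q (in lowest terms) of x^3 - 328 would satisfy p^3 = 328 q^3, forcing q = 1 and p^3 = 328; but 328 is not a perfect cube, contradiction. A monic cubic over Q with no rational root is irreducible (any nontrivial factorization would include a linear factor). Hence x^3 - 328 is the minimal polynomial of α, and in particular [Q(α):Q] = 3.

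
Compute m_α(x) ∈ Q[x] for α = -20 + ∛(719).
m_α(x) = x^3 + 60x^2 + 1200x + 7281

Set β = α + 20 = ∛(719), so β^3 = 719. Then (α + 20)^3 - 719 = 0, i.e. α is a root of g(x) = (x + 20)^3 - 719 = x^3 + 60x^2 + 1200x + 7281. Since g(x) = h(x + 20) where h(x) = x^3 - 719, and h is irreducible over Q (because 719 is not a perfect cube, so h has no rational root, and a monic cubic with no rational root is irreducible), g is also irreducible (irreducibility is preserved under the substitution x → x + 20). Hence m_α(x) = x^3 + 60x^2 + 1200x + 7281.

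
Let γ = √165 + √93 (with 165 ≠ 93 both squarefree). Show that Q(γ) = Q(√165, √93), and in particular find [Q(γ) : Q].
[Q(γ) : Q] = 4 (equivalently, Q(γ) = Q(√165, √93))

Obviously Q(γ) ⊆ Q(√165, √93), and [Q(√165, √93):Q] = 4 (since 165, 93 are distinct squarefree integers > 1 with 15345 not a perfect square). To show equality we compute the minimal polynomial of γ. From γ = √165 + √93: γ^2 = 165 + 2√(15345) + 93 = 258 + 2√(15345), so γ^2 - 258 = 2√(15345); squaring, (γ^2 - 258)^2 = 4·15345, i.e. γ^4 - 516γ^2 + 66564 - 61380 = 0, i.e. γ^4 - 516γ^2 + 5184 = 0. So γ is a root of x^4 - 516x^2 + 5184. This polynomial is irreducible over Q: it has no rational root (each ±√165 ± √93 is irrational), and any factorization into two quadratics over Q would force √(15345) ∈ Q (pairing opposite roots) or √165, √93 ∈ Q (other pairings), all impossible. Hence [Q(γ):Q] = 4 = [Q(√165, √93):Q], so Q(γ) = Q(√165, √93).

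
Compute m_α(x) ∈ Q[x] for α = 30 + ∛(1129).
m_α(x) = x^3 - 90x^2 + 2700x - 28129

Set β = α - 30 = ∛(1129), so β^3 = 1129. Then (α - 30)^3 - 1129 = 0, i.e. α is a root of g(x) = (x - 30)^3 - 1129 = x^3 - 90x^2 + 2700x - 28129. Since g(x) = h(x - 30) where h(x) = x^3 - 1129, and h is irreducible over Q (because 1129 is not a perfect cube, so h has no rational root, and a monic cubic with no rational root is irreducible), g is also irreducible (irreducibility is preserved under the substitution x → x - 30). Hence m_α(x) = x^3 - 90x^2 + 2700x - 28129.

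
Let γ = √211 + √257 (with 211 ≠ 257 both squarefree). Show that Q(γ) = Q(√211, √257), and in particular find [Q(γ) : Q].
[Q(γ) : Q] = 4 (equivalently, Q(γ) = Q(√211, √257))

Obviously Q(γ) ⊆ Q(√211, √257), and [Q(√211, √257):Q] = 4 (since 211, 257 are distinct squarefree integers > 1 with 54227 not a perfect square). To show equality we compute the minimal polynomial of γ. From γ = √211 + √257: γ^2 = 211 + 2√(54227) + 257 = 468 + 2√(54227), so γ^2 - 468 = 2√(54227); squaring, (γ^2 - 468)^2 = 4·54227, i.e. γ^4 - 936γ^2 + 219024 - 216908 = 0, i.e. γ^4 - 936γ^2 + 2116 = 0. So γ is a root of x^4 - 936x^2 + 2116. This polynomial is irreducible over Q: it has no rational root (each ±√211 ± √257 is irrational), and any factorization into two quadratics over Q would force √(54227) ∈ Q (pairing opposite roots) or √211, √257 ∈ Q (other pairings), all impossible. Hence [Q(γ):Q] = 4 = [Q(√211, √257):Q], so Q(γ) = Q(√211, √257).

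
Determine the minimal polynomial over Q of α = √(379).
m_α(x) = x^2 - 379

α satisfies α^2 - 379 = 0, so x^2 - 379 annihilates α. Since d = 379 is squarefree and ≠ 1, it is not a perfect square in Q, so x^2 - 379 has no rational root and is therefore irreducible over Q (a degree-2 polynomial over a field is irreducible iff it has no root). Hence m_α(x) = x^2 - 379.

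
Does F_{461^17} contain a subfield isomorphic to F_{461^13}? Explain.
No: F_{461^13} is not a subfield of F_{461^17}

F_{p^m} embeds in F_{p^n} iff m | n. Here 13 ∤ 17 (since 17 = 1·13 + 4 with remainder 4 ≠ 0), so F_{461^13} is not a subfield of F_{461^17}. Equivalently: if it were, the tower law would give 13 = [F_{461^13}:F_461] dividing [F_{461^17}:F_461] = 17, contradiction.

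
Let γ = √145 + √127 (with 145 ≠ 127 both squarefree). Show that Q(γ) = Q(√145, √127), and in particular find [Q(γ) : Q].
[Q(γ) : Q] = 4 (equivalently, Q(γ) = Q(√145, √127))

Obviously Q(γ) ⊆ Q(√145, √127), and [Q(√145, √127):Q] = 4 (since 145, 127 are distinct squarefree integers > 1 with 18415 not a perfect square). To show equality we compute the minimal polynomial of γ. From γ = √145 + √127: γ^2 = 145 + 2√(18415) + 127 = 272 + 2√(18415), so γ^2 - 272 = 2√(18415); squaring, (γ^2 - 272)^2 = 4·18415, i.e. γ^4 - 544γ^2 + 73984 - 73660 = 0, i.e. γ^4 - 544γ^2 + 324 = 0. So γ is a root of x^4 - 544x^2 + 324. This polynomial is irreducible over Q: it has no rational root (each ±√145 ± √127 is irrational), and any factorization into two quadratics over Q would force √(18415) ∈ Q (pairing opposite roots) or √145, √127 ∈ Q (other pairings), all impossible. Hence [Q(γ):Q] = 4 = [Q(√145, √127):Q], so Q(γ) = Q(√145, √127).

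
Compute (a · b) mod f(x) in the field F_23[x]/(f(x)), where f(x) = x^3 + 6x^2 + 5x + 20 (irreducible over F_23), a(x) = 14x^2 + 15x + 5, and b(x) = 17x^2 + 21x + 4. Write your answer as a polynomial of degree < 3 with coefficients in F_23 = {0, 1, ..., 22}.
a · b ≡ 9x^2 + 7x + 5 (mod f(x))

Multiply in F_23[x]: a(x)·b(x) = (14x^2 + 15x + 5)·(17x^2 + 21x + 4) = 8x^4 + 20x^3 + 19x^2 + 4x + 20. This has degree ≥ 3, so divide by f(x) over F_23: 8x^4 + 20x^3 + 19x^2 + 4x + 20 = (8x + 18)·(x^3 + 6x^2 + 5x + 20) + (9x^2 + 7x + 5). Hence a·b ≡ 9x^2 + 7x + 5 (mod f). (F_23[x]/(f) is a field with 23^3 = 12167 elements since f is irreducible of degree 3.)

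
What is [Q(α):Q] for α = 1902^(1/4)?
[Q(α):Q] = 4

α is a root of x^4 - 1902. By Eisenstein's criterion at the prime p = 2 (which divides the constant term 1902 but p^2 = 4 does not, since 1902 is squarefree), x^4 - 1902 is irreducible over Q. Hence [Q(α):Q] = 4.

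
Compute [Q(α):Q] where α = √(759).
[Q(α):Q] = 2

[Q(α):Q] equals the degree of the minimal polynomial of α. Here α^2 = 759 and x^2 - 759 is irreducible (d = 759 is squarefree, ≠ 1, hence not a square), so deg(m_α) = 2. Thus [Q(α):Q] = 2.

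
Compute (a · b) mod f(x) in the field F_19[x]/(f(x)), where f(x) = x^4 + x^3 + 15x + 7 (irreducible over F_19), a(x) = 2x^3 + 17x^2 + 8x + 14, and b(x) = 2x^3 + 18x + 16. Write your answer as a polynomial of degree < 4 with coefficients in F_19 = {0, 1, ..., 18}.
a · b ≡ 18x^3 + 14x^2 + 11x + 13 (mod f(x))

Multiply in F_19[x]: a(x)·b(x) = (2x^3 + 17x^2 + 8x + 14)·(2x^3 + 18x + 16) = 4x^6 + 15x^5 + 14x^4 + 5x^3 + 17x^2 + 15. This has degree ≥ 4, so divide by f(x) over F_19: 4x^6 + 15x^5 + 14x^4 + 5x^3 + 17x^2 + 15 = (4x^2 + 11x + 3)·(x^4 + x^3 + 15x + 7) + (18x^3 + 14x^2 + 11x + 13). Hence a·b ≡ 18x^3 + 14x^2 + 11x + 13 (mod f). (F_19[x]/(f) is a field with 19^4 = 130321 elements since f is irreducible of degree 4.)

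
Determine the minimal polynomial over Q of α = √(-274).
m_α(x) = x^2 + 274

α satisfies α^2 + 274 = 0, so x^2 + 274 annihilates α. Since d = -274 is squarefree and ≠ 1, it is not a perfect square in Q, so x^2 + 274 has no rational root and is therefore irreducible over Q (a degree-2 polynomial over a field is irreducible iff it has no root). Hence m_α(x) = x^2 + 274.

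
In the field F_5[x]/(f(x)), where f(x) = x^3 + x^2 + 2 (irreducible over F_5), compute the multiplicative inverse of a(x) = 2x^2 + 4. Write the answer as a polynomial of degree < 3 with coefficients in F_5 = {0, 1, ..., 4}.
a(x)^(-1) ≡ 3x^2 + 3x + 4 (mod f(x))

Since f is irreducible over F_5, F_5[x]/(f) is a field and a(x) ≠ 0 has an inverse. Apply the extended Euclidean algorithm to f(x) and a(x) in F_5[x]: f(x) = (3x + 3)·a(x) + (3x);  a(x) = (4x)·(3x) + (4). The last nonzero remainder is the constant 4 = gcd(f, a) in F_5. Back-substituting through the division chain expresses 4 = s(x)·a(x) + t(x)·f(x) with s(x) ≡ 2x^2 + 2x + 1 (mod f), so (2x^2 + 2x + 1)·a(x) ≡ 4 (mod f). Multiplying by 4^(-1) ≡ 4 in F_5 gives a(x)^(-1) ≡ 4·(2x^2 + 2x + 1) ≡ 3x^2 + 3x + 4 (mod f). Check: (2x^2 + 4)·(3x^2 + 3x + 4) = x^4 + x^3 + 2x + 1 ≡ 1 (mod x^3 + x^2 + 2).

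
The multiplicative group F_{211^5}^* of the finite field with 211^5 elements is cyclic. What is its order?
|F_{211^5}^*| = 418227202050

F_{211^5} has 211^5 = 418227202051 elements; its multiplicative group consists of all nonzero elements, so |F_{211^5}^*| = 418227202051 - 1 = 418227202050. (It is cyclic since any finite subgroup of the multiplicative group of a field is cyclic.)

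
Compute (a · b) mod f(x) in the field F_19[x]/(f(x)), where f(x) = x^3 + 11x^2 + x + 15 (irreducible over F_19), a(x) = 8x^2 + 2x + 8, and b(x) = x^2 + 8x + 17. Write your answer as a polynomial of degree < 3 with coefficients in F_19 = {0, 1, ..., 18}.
a · b ≡ 14x^2 + 10 (mod f(x))

Multiply in F_19[x]: a(x)·b(x) = (8x^2 + 2x + 8)·(x^2 + 8x + 17) = 8x^4 + 9x^3 + 8x^2 + 3x + 3. This has degree ≥ 3, so divide by f(x) over F_19: 8x^4 + 9x^3 + 8x^2 + 3x + 3 = (8x + 16)·(x^3 + 11x^2 + x + 15) + (14x^2 + 10). Hence a·b ≡ 14x^2 + 10 (mod f). (F_19[x]/(f) is a field with 19^3 = 6859 elements since f is irreducible of degree 3.)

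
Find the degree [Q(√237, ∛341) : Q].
[Q(√237, ∛341) : Q] = 6

Let L = Q(√237, ∛341). Since Q(√237) ⊂ L and [Q(√237):Q] = 2, the tower law gives 2 | [L:Q]. Likewise Q(∛341) ⊂ L with [Q(∛341):Q] = 3 (because 341 is not a perfect cube), so 3 | [L:Q]. As gcd(2,3) = 1, [L:Q] is divisible by 6. Conversely L is generated over Q by √237 and ∛341, so [L:Q] ≤ 2·3 = 6. Therefore [Q(√237, ∛341) : Q] = 6.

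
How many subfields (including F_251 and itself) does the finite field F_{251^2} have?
F_{251^2} has 2 subfields

The subfields of F_{p^n} are exactly the fields F_{p^d} for d | n (each is the fixed field of the unique index-d subgroup of Gal(F_{p^n}/F_p) ≅ Z/nZ). The divisors of n = 2 are {1, 2}, giving 2 subfields: F_{251^1}, F_{251^2}.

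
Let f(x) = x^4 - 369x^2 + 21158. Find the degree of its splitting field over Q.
[K : Q] = 4

Solving the quadratic in x^2: x^2 = (369 ± √(369^2 - 4·21158))/2 = (369 ± √51529)/2 = (369 ± 227)/2, giving x^2 = 71 or x^2 = 298. So f(x) = (x^2 - 71)(x^2 - 298) and the roots of f are ±√71, ±√298. Hence the splitting field is K = Q(√71, √298). Since 71 and 298 are distinct squarefree integers > 1, their product 21158 is not a perfect square, so √298 ∉ Q(√71). By the tower law [K:Q] = [Q(√71,√298):Q(√71)] · [Q(√71):Q] = 2 · 2 = 4.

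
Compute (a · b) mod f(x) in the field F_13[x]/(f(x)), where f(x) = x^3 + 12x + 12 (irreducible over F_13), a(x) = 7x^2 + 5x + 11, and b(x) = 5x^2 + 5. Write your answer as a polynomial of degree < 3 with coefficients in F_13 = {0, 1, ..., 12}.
a · b ≡ 8x^2 + 7x + 2 (mod f(x))

Multiply in F_13[x]: a(x)·b(x) = (7x^2 + 5x + 11)·(5x^2 + 5) = 9x^4 + 12x^3 + 12x^2 + 12x + 3. This has degree ≥ 3, so divide by f(x) over F_13: 9x^4 + 12x^3 + 12x^2 + 12x + 3 = (9x + 12)·(x^3 + 12x + 12) + (8x^2 + 7x + 2). Hence a·b ≡ 8x^2 + 7x + 2 (mod f). (F_13[x]/(f) is a field with 13^3 = 2197 elements since f is irreducible of degree 3.)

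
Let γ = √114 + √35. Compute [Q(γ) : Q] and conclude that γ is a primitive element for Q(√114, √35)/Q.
[Q(γ) : Q] = 4 (equivalently, Q(γ) = Q(√114, √35))

Obviously Q(γ) ⊆ Q(√114, √35), and [Q(√114, √35):Q] = 4 (since 114, 35 are distinct squarefree integers > 1 with 3990 not a perfect square). To show equality we compute the minimal polynomial of γ. From γ = √114 + √35: γ^2 = 114 + 2√(3990) + 35 = 149 + 2√(3990), so γ^2 - 149 = 2√(3990); squaring, (γ^2 - 149)^2 = 4·3990, i.e. γ^4 - 298γ^2 + 22201 - 15960 = 0, i.e. γ^4 - 298γ^2 + 6241 = 0. So γ is a root of x^4 - 298x^2 + 6241. This polynomial is irreducible over Q: it has no rational root (each ±√114 ± √35 is irrational), and any factorization into two quadratics over Q would force √(3990) ∈ Q (pairing opposite roots) or √114, √35 ∈ Q (other pairings), all impossible. Hence [Q(γ):Q] = 4 = [Q(√114, √35):Q], so Q(γ) = Q(√114, √35).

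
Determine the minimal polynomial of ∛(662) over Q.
m_α(x) = x^3 - 662

α satisfies α^3 = 662, so x^3 - 662 annihilates α. By the rational root test, a rational root p/q (in lowest terms) of x^3 - 662 would satisfy p^3 = 662 q^3, forcing q = 1 and p^3 = 662; but 662 is not a perfect cube, contradiction. A monic cubic over Q with no rational root is irreducible (any nontrivial factorization would include a linear factor). Hence x^3 - 662 is the minimal polynomial of α, and in particular [Q(α):Q] = 3.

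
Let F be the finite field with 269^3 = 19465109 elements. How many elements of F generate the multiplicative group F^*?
There are φ(19465108) = 8553600 primitive elements

F_q^* is cyclic of order q - 1 = 19465108. A cyclic group of order m has exactly φ(m) generators. Here m = 19465108 = 2^2 · 13 · 37 · 67 · 151, so the number of primitive elements is φ(19465108) = 8553600.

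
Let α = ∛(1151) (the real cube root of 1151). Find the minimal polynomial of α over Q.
m_α(x) = x^3 - 1151

α satisfies α^3 = 1151, so x^3 - 1151 annihilates α. By the rational root test, a rational root p/q (in lowest terms) of x^3 - 1151 would satisfy p^3 = 1151 q^3, forcing q = 1 and p^3 = 1151; but 1151 is not a perfect cube, contradiction. A monic cubic over Q with no rational root is irreducible (any nontrivial factorization would include a linear factor). Hence x^3 - 1151 is the minimal polynomial of α, and in particular [Q(α):Q] = 3.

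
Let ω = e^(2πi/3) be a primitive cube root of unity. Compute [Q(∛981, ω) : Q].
[Q(∛981, ω) : Q] = 6

[Q(∛981):Q] = 3 (min poly x^3 - 981, irreducible since 981 is not a perfect cube). [Q(ω):Q] = 2 (min poly x^2 + x + 1). Since Q(∛981) ⊂ R and ω ∉ R, we have ω ∉ Q(∛981), so x^2 + x + 1 remains irreducible over Q(∛981) and [Q(∛981, ω) : Q(∛981)] = 2. By the tower law, [Q(∛981, ω) : Q] = 3 · 2 = 6. (In fact Q(∛981, ω) is the splitting field of x^3 - 981 over Q.)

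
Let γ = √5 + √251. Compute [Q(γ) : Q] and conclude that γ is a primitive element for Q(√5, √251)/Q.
[Q(γ) : Q] = 4 (equivalently, Q(γ) = Q(√5, √251))

Obviously Q(γ) ⊆ Q(√5, √251), and [Q(√5, √251):Q] = 4 (since 5, 251 are distinct squarefree integers > 1 with 1255 not a perfect square). To show equality we compute the minimal polynomial of γ. From γ = √5 + √251: γ^2 = 5 + 2√(1255) + 251 = 256 + 2√(1255), so γ^2 - 256 = 2√(1255); squaring, (γ^2 - 256)^2 = 4·1255, i.e. γ^4 - 512γ^2 + 65536 - 5020 = 0, i.e. γ^4 - 512γ^2 + 60516 = 0. So γ is a root of x^4 - 512x^2 + 60516. This polynomial is irreducible over Q: it has no rational root (each ±√5 ± √251 is irrational), and any factorization into two quadratics over Q would force √(1255) ∈ Q (pairing opposite roots) or √5, √251 ∈ Q (other pairings), all impossible. Hence [Q(γ):Q] = 4 = [Q(√5, √251):Q], so Q(γ) = Q(√5, √251).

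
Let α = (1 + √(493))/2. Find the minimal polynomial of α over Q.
m_α(x) = x^2 - x - 123

From 2α - 1 = √(493), squaring gives (2α - 1)^2 = 493, i.e. 4α^2 - 4α + 1 = 493, so α^2 - α + (1 - 493)/4 = 0. Since 493 ≡ 1 (mod 4), (1 - 493)/4 = -123 ∈ Z. The polynomial x^2 - x - 123 has discriminant 1 - 4·(-123) = 493, which is not a perfect square in Q (d = 493 is squarefree and ≠ 1), so x^2 - x - 123 is irreducible over Q. It is the minimal polynomial of α.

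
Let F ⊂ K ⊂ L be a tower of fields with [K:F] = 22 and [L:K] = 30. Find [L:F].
[L:F] = 660

The tower law says that for any tower of field extensions F ⊂ K ⊂ L with finite degrees, [L:F] = [L:K] · [K:F]. Here this gives [L:F] = 30 · 22 = 660.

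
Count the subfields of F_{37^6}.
F_{37^6} has 4 subfields

The subfields of F_{p^n} are exactly the fields F_{p^d} for d | n (each is the fixed field of the unique index-d subgroup of Gal(F_{p^n}/F_p) ≅ Z/nZ). The divisors of n = 6 are {1, 2, 3, 6}, giving 4 subfields: F_{37^1}, F_{37^2}, F_{37^3}, F_{37^6}.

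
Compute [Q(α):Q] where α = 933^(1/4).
[Q(α):Q] = 4

α is a root of x^4 - 933. By Eisenstein's criterion at the prime p = 3 (which divides the constant term 933 but p^2 = 9 does not, since 933 is squarefree), x^4 - 933 is irreducible over Q. Hence [Q(α):Q] = 4.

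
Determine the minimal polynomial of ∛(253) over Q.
m_α(x) = x^3 - 253

α satisfies α^3 = 253, so x^3 - 253 annihilates α. By the rational root test, a rational root p/q (in lowest terms) of x^3 - 253 would satisfy p^3 = 253 q^3, forcing q = 1 and p^3 = 253; but 253 is not a perfect cube, contradiction. A monic cubic over Q with no rational root is irreducible (any nontrivial factorization would include a linear factor). Hence x^3 - 253 is the minimal polynomial of α, and in particular [Q(α):Q] = 3.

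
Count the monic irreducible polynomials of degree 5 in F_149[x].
There are 14687955120 monic irreducible polynomials of degree 5 over F_149

Each element of F_{149^5} that lies in no proper subfield is a root of exactly one monic irreducible of degree 5 over F_149, and each such polynomial has 5 distinct roots in F_{149^5}. By Möbius inversion the count is N_149(5) = (1/5) Σ_{d|5} μ(5/d) · 149^d = (1/5)(μ(5)·149^1 + μ(1)·149^5) = 73439775600/5 = 14687955120.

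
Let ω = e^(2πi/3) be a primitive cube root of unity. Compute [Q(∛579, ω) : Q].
[Q(∛579, ω) : Q] = 6

[Q(∛579):Q] = 3 (min poly x^3 - 579, irreducible since 579 is not a perfect cube). [Q(ω):Q] = 2 (min poly x^2 + x + 1). Since Q(∛579) ⊂ R and ω ∉ R, we have ω ∉ Q(∛579), so x^2 + x + 1 remains irreducible over Q(∛579) and [Q(∛579, ω) : Q(∛579)] = 2. By the tower law, [Q(∛579, ω) : Q] = 3 · 2 = 6. (In fact Q(∛579, ω) is the splitting field of x^3 - 579 over Q.)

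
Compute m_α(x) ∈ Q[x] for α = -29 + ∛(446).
m_α(x) = x^3 + 87x^2 + 2523x + 23943

Set β = α + 29 = ∛(446), so β^3 = 446. Then (α + 29)^3 - 446 = 0, i.e. α is a root of g(x) = (x + 29)^3 - 446 = x^3 + 87x^2 + 2523x + 23943. Since g(x) = h(x + 29) where h(x) = x^3 - 446, and h is irreducible over Q (because 446 is not a perfect cube, so h has no rational root, and a monic cubic with no rational root is irreducible), g is also irreducible (irreducibility is preserved under the substitution x → x + 29). Hence m_α(x) = x^3 + 87x^2 + 2523x + 23943.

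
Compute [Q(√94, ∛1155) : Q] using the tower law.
[Q(√94, ∛1155) : Q] = 6

Let L = Q(√94, ∛1155). Since Q(√94) ⊂ L and [Q(√94):Q] = 2, the tower law gives 2 | [L:Q]. Likewise Q(∛1155) ⊂ L with [Q(∛1155):Q] = 3 (because 1155 is not a perfect cube), so 3 | [L:Q]. As gcd(2,3) = 1, [L:Q] is divisible by 6. Conversely L is generated over Q by √94 and ∛1155, so [L:Q] ≤ 2·3 = 6. Therefore [Q(√94, ∛1155) : Q] = 6.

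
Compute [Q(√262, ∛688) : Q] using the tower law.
[Q(√262, ∛688) : Q] = 6

Let L = Q(√262, ∛688). Since Q(√262) ⊂ L and [Q(√262):Q] = 2, the tower law gives 2 | [L:Q]. Likewise Q(∛688) ⊂ L with [Q(∛688):Q] = 3 (because 688 is not a perfect cube), so 3 | [L:Q]. As gcd(2,3) = 1, [L:Q] is divisible by 6. Conversely L is generated over Q by √262 and ∛688, so [L:Q] ≤ 2·3 = 6. Therefore [Q(√262, ∛688) : Q] = 6.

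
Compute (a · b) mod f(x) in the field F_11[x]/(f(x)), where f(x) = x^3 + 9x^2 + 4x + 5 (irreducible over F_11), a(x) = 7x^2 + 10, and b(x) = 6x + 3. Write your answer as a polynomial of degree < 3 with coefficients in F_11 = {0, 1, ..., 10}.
a · b ≡ 6x^2 + 2x + 7 (mod f(x))

Multiply in F_11[x]: a(x)·b(x) = (7x^2 + 10)·(6x + 3) = 9x^3 + 10x^2 + 5x + 8. This has degree ≥ 3, so divide by f(x) over F_11: 9x^3 + 10x^2 + 5x + 8 = (9)·(x^3 + 9x^2 + 4x + 5) + (6x^2 + 2x + 7). Hence a·b ≡ 6x^2 + 2x + 7 (mod f). (F_11[x]/(f) is a field with 11^3 = 1331 elements since f is irreducible of degree 3.)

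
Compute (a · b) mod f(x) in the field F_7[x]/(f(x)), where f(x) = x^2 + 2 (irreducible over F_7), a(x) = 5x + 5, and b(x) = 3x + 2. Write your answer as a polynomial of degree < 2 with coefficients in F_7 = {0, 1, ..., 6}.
a · b ≡ 4x + 1 (mod f(x))

Multiply in F_7[x]: a(x)·b(x) = (5x + 5)·(3x + 2) = x^2 + 4x + 3. This has degree ≥ 2, so divide by f(x) over F_7: x^2 + 4x + 3 = (1)·(x^2 + 2) + (4x + 1). Hence a·b ≡ 4x + 1 (mod f). (F_7[x]/(f) is a field with 7^2 = 49 elements since f is irreducible of degree 2.)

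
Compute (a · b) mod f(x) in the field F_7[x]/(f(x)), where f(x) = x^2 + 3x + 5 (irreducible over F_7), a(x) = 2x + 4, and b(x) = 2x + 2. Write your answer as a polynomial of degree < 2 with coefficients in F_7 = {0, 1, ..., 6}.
a · b ≡ 2 (mod f(x))

Multiply in F_7[x]: a(x)·b(x) = (2x + 4)·(2x + 2) = 4x^2 + 5x + 1. This has degree ≥ 2, so divide by f(x) over F_7: 4x^2 + 5x + 1 = (4)·(x^2 + 3x + 5) + (2). Hence a·b ≡ 2 (mod f). (F_7[x]/(f) is a field with 7^2 = 49 elements since f is irreducible of degree 2.)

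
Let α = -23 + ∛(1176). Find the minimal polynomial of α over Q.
m_α(x) = x^3 + 69x^2 + 1587x + 10991

Set β = α + 23 = ∛(1176), so β^3 = 1176. Then (α + 23)^3 - 1176 = 0, i.e. α is a root of g(x) = (x + 23)^3 - 1176 = x^3 + 69x^2 + 1587x + 10991. Since g(x) = h(x + 23) where h(x) = x^3 - 1176, and h is irreducible over Q (because 1176 is not a perfect cube, so h has no rational root, and a monic cubic with no rational root is irreducible), g is also irreducible (irreducibility is preserved under the substitution x → x + 23). Hence m_α(x) = x^3 + 69x^2 + 1587x + 10991.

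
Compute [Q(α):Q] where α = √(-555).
[Q(α):Q] = 2

[Q(α):Q] equals the degree of the minimal polynomial of α. Here α^2 = -555 and x^2 + 555 is irreducible (d = -555 is squarefree, ≠ 1, hence not a square), so deg(m_α) = 2. Thus [Q(α):Q] = 2.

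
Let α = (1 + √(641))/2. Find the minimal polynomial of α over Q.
m_α(x) = x^2 - x - 160

From 2α - 1 = √(641), squaring gives (2α - 1)^2 = 641, i.e. 4α^2 - 4α + 1 = 641, so α^2 - α + (1 - 641)/4 = 0. Since 641 ≡ 1 (mod 4), (1 - 641)/4 = -160 ∈ Z. The polynomial x^2 - x - 160 has discriminant 1 - 4·(-160) = 641, which is not a perfect square in Q (d = 641 is squarefree and ≠ 1), so x^2 - x - 160 is irreducible over Q. It is the minimal polynomial of α.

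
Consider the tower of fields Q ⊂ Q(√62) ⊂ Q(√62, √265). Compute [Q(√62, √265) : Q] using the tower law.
[Q(√62, √265) : Q] = 4

[Q(√62):Q] = 2 (min poly x^2 - 62, irreducible since 62 is squarefree > 1). For the top step, suppose √265 ∈ Q(√62), say √265 = c + d√62 with c, d ∈ Q. Squaring: 265 = c^2 + 62d^2 + 2cd√62. Since √62 ∉ Q this forces 2cd = 0. If d = 0 then √265 = c ∈ Q, contradicting 265 squarefree > 1. If c = 0 then 265 = 62d^2, so 62·265 = (62d)^2 is a perfect square in Q — but 62·265 = 16430 is not a perfect square (since 62 and 265 are distinct squarefree integers). Contradiction. Hence √265 ∉ Q(√62), so x^2 - 265 stays irreducible over Q(√62) and [Q(√62, √265) : Q(√62)] = 2. By the tower law, [Q(√62, √265) : Q] = 2 · 2 = 4.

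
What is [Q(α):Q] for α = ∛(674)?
[Q(α):Q] = 3

The minimal polynomial of α is x^3 - 674, irreducible over Q since 674 is not a perfect cube (so x^3 - 674 has no rational root). Hence [Q(α):Q] = deg(m_α) = 3.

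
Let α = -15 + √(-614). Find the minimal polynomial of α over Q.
m_α(x) = x^2 + 30x + 839

From α + 15 = √(-614), squaring gives (α + 15)^2 = -614, i.e. α^2 + 30α + 225 = -614, so α^2 + 30α + 839 = 0. The discriminant of x^2 + 30x + 839 is (30)^2 - 4·(839) = 900 - 3356 = -2456, and 4·(-614) is not a perfect square in Q since -614 is squarefree and ≠ 1. Hence x^2 + 30x + 839 is irreducible over Q and is the minimal polynomial of α.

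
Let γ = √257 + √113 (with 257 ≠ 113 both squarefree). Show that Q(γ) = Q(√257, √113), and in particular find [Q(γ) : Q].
[Q(γ) : Q] = 4 (equivalently, Q(γ) = Q(√257, √113))

Obviously Q(γ) ⊆ Q(√257, √113), and [Q(√257, √113):Q] = 4 (since 257, 113 are distinct squarefree integers > 1 with 29041 not a perfect square). To show equality we compute the minimal polynomial of γ. From γ = √257 + √113: γ^2 = 257 + 2√(29041) + 113 = 370 + 2√(29041), so γ^2 - 370 = 2√(29041); squaring, (γ^2 - 370)^2 = 4·29041, i.e. γ^4 - 740γ^2 + 136900 - 116164 = 0, i.e. γ^4 - 740γ^2 + 20736 = 0. So γ is a root of x^4 - 740x^2 + 20736. This polynomial is irreducible over Q: it has no rational root (each ±√257 ± √113 is irrational), and any factorization into two quadratics over Q would force √(29041) ∈ Q (pairing opposite roots) or √257, √113 ∈ Q (other pairings), all impossible. Hence [Q(γ):Q] = 4 = [Q(√257, √113):Q], so Q(γ) = Q(√257, √113).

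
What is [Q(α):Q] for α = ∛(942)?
[Q(α):Q] = 3

The minimal polynomial of α is x^3 - 942, irreducible over Q since 942 is not a perfect cube (so x^3 - 942 has no rational root). Hence [Q(α):Q] = deg(m_α) = 3.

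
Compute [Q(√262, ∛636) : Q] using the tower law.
[Q(√262, ∛636) : Q] = 6

Let L = Q(√262, ∛636). Since Q(√262) ⊂ L and [Q(√262):Q] = 2, the tower law gives 2 | [L:Q]. Likewise Q(∛636) ⊂ L with [Q(∛636):Q] = 3 (because 636 is not a perfect cube), so 3 | [L:Q]. As gcd(2,3) = 1, [L:Q] is divisible by 6. Conversely L is generated over Q by √262 and ∛636, so [L:Q] ≤ 2·3 = 6. Therefore [Q(√262, ∛636) : Q] = 6.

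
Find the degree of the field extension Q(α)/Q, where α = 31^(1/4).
[Q(α):Q] = 4

α is a root of x^4 - 31. By Eisenstein's criterion at the prime p = 31 (which divides the constant term 31 but p^2 = 961 does not, since 31 is squarefree), x^4 - 31 is irreducible over Q. Hence [Q(α):Q] = 4.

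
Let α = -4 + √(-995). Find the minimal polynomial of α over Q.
m_α(x) = x^2 + 8x + 1011

From α + 4 = √(-995), squaring gives (α + 4)^2 = -995, i.e. α^2 + 8α + 16 = -995, so α^2 + 8α + 1011 = 0. The discriminant of x^2 + 8x + 1011 is (8)^2 - 4·(1011) = 64 - 4044 = -3980, and 4·(-995) is not a perfect square in Q since -995 is squarefree and ≠ 1. Hence x^2 + 8x + 1011 is irreducible over Q and is the minimal polynomial of α.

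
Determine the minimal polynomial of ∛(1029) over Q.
m_α(x) = x^3 - 1029

α satisfies α^3 = 1029, so x^3 - 1029 annihilates α. By the rational root test, a rational root p/q (in lowest terms) of x^3 - 1029 would satisfy p^3 = 1029 q^3, forcing q = 1 and p^3 = 1029; but 1029 is not a perfect cube, contradiction. A monic cubic over Q with no rational root is irreducible (any nontrivial factorization would include a linear factor). Hence x^3 - 1029 is the minimal polynomial of α, and in particular [Q(α):Q] = 3.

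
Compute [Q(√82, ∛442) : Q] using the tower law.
[Q(√82, ∛442) : Q] = 6

Let L = Q(√82, ∛442). Since Q(√82) ⊂ L and [Q(√82):Q] = 2, the tower law gives 2 | [L:Q]. Likewise Q(∛442) ⊂ L with [Q(∛442):Q] = 3 (because 442 is not a perfect cube), so 3 | [L:Q]. As gcd(2,3) = 1, [L:Q] is divisible by 6. Conversely L is generated over Q by √82 and ∛442, so [L:Q] ≤ 2·3 = 6. Therefore [Q(√82, ∛442) : Q] = 6.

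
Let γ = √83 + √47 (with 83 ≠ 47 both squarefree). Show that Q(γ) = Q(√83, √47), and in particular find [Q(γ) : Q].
[Q(γ) : Q] = 4 (equivalently, Q(γ) = Q(√83, √47))

Obviously Q(γ) ⊆ Q(√83, √47), and [Q(√83, √47):Q] = 4 (since 83, 47 are distinct squarefree integers > 1 with 3901 not a perfect square). To show equality we compute the minimal polynomial of γ. From γ = √83 + √47: γ^2 = 83 + 2√(3901) + 47 = 130 + 2√(3901), so γ^2 - 130 = 2√(3901); squaring, (γ^2 - 130)^2 = 4·3901, i.e. γ^4 - 260γ^2 + 16900 - 15604 = 0, i.e. γ^4 - 260γ^2 + 1296 = 0. So γ is a root of x^4 - 260x^2 + 1296. This polynomial is irreducible over Q: it has no rational root (each ±√83 ± √47 is irrational), and any factorization into two quadratics over Q would force √(3901) ∈ Q (pairing opposite roots) or √83, √47 ∈ Q (other pairings), all impossible. Hence [Q(γ):Q] = 4 = [Q(√83, √47):Q], so Q(γ) = Q(√83, √47).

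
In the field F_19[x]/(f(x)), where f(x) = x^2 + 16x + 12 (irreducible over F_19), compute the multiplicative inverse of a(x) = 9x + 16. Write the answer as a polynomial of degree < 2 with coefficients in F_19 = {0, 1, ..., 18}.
a(x)^(-1) ≡ 15x + 17 (mod f(x))

Since f is irreducible over F_19, F_19[x]/(f) is a field and a(x) ≠ 0 has an inverse. Apply the extended Euclidean algorithm to f(x) and a(x) in F_19[x]: f(x) = (17x + 18)·a(x) + (9). The last nonzero remainder is the constant 9 = gcd(f, a) in F_19. Back-substituting through the division chain expresses 9 = s(x)·a(x) + t(x)·f(x) with s(x) ≡ 2x + 1 (mod f), so (2x + 1)·a(x) ≡ 9 (mod f). Multiplying by 9^(-1) ≡ 17 in F_19 gives a(x)^(-1) ≡ 17·(2x + 1) ≡ 15x + 17 (mod f). Check: (9x + 16)·(15x + 17) = 2x^2 + 13x + 6 ≡ 1 (mod x^2 + 16x + 12).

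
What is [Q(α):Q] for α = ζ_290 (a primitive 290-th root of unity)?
[Q(α):Q] = 112

The minimal polynomial of ζ_290 over Q is the 290-th cyclotomic polynomial Φ_290(x), which is irreducible over Q and has degree φ(290) = 112. Hence [Q(α):Q] = φ(290) = 112.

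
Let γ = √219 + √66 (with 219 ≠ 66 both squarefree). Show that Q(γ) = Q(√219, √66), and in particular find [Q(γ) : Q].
[Q(γ) : Q] = 4 (equivalently, Q(γ) = Q(√219, √66))

Obviously Q(γ) ⊆ Q(√219, √66), and [Q(√219, √66):Q] = 4 (since 219, 66 are distinct squarefree integers > 1 with 14454 not a perfect square). To show equality we compute the minimal polynomial of γ. From γ = √219 + √66: γ^2 = 219 + 2√(14454) + 66 = 285 + 2√(14454), so γ^2 - 285 = 2√(14454); squaring, (γ^2 - 285)^2 = 4·14454, i.e. γ^4 - 570γ^2 + 81225 - 57816 = 0, i.e. γ^4 - 570γ^2 + 23409 = 0. So γ is a root of x^4 - 570x^2 + 23409. This polynomial is irreducible over Q: it has no rational root (each ±√219 ± √66 is irrational), and any factorization into two quadratics over Q would force √(14454) ∈ Q (pairing opposite roots) or √219, √66 ∈ Q (other pairings), all impossible. Hence [Q(γ):Q] = 4 = [Q(√219, √66):Q], so Q(γ) = Q(√219, √66).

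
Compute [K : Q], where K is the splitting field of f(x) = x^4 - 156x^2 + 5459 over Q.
[K : Q] = 4

Solving the quadratic in x^2: x^2 = (156 ± √(156^2 - 4·5459))/2 = (156 ± √2500)/2 = (156 ± 50)/2, giving x^2 = 103 or x^2 = 53. So f(x) = (x^2 - 103)(x^2 - 53) and the roots of f are ±√103, ±√53. Hence the splitting field is K = Q(√103, √53). Since 103 and 53 are distinct squarefree integers > 1, their product 5459 is not a perfect square, so √53 ∉ Q(√103). By the tower law [K:Q] = [Q(√103,√53):Q(√103)] · [Q(√103):Q] = 2 · 2 = 4.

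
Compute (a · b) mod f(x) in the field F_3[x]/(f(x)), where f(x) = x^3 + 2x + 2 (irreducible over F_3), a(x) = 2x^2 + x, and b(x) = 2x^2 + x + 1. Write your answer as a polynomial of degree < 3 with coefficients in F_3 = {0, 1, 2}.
a · b ≡ x^2 + 1 (mod f(x))

Multiply in F_3[x]: a(x)·b(x) = (2x^2 + x)·(2x^2 + x + 1) = x^4 + x^3 + x. This has degree ≥ 3, so divide by f(x) over F_3: x^4 + x^3 + x = (x + 1)·(x^3 + 2x + 2) + (x^2 + 1). Hence a·b ≡ x^2 + 1 (mod f). (F_3[x]/(f) is a field with 3^3 = 27 elements since f is irreducible of degree 3.)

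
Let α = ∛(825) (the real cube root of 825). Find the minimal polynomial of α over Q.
m_α(x) = x^3 - 825

α satisfies α^3 = 825, so x^3 - 825 annihilates α. By the rational root test, a rational root p/q (in lowest terms) of x^3 - 825 would satisfy p^3 = 825 q^3, forcing q = 1 and p^3 = 825; but 825 is not a perfect cube, contradiction. A monic cubic over Q with no rational root is irreducible (any nontrivial factorization would include a linear factor). Hence x^3 - 825 is the minimal polynomial of α, and in particular [Q(α):Q] = 3.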